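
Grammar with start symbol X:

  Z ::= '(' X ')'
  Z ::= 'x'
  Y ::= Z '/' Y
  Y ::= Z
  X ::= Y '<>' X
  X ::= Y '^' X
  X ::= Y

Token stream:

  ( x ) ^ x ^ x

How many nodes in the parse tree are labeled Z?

4

[X [Y [Z ( [X [Y [Z x]]] )]] ^ [X [Y [Z x]] ^ [X [Y [Z x]]]]]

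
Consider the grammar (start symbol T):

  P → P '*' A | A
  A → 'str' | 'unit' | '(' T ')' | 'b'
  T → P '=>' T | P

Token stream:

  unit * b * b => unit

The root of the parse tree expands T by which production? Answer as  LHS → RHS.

T → P '=>' T

[T [P [P [P [A unit]] * [A b]] * [A b]] => [T [P [A unit]]]]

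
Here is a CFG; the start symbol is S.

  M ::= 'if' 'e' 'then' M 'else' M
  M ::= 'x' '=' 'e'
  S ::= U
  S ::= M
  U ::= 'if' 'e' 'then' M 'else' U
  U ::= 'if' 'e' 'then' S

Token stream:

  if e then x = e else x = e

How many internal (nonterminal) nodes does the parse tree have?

4

[S [M if e then [M x = e] else [M x = e]]]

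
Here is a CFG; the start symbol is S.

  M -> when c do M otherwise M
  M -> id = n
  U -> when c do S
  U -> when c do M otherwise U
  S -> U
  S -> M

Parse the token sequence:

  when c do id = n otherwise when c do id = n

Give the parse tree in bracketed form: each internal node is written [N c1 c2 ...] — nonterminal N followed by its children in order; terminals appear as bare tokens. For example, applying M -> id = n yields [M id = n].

[S [U when c do [M id = n] otherwise [U when c do [S [M id = n]]]]]

S
U
when c do M otherwise U
when c do id = n otherwise U
when c do id = n otherwise when c do S
when c do id = n otherwise when c do M
when c do id = n otherwise when c do id = n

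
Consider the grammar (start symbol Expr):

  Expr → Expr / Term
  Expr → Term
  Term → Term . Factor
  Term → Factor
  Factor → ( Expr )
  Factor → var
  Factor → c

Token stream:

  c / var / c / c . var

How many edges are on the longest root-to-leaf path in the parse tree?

[Expr [Expr [Expr [Expr [Term [Factor c]]] / [Term [Factor var]]] / [Term [Factor c]]] / [Term [Term [Factor c]] . [Factor var]]]

6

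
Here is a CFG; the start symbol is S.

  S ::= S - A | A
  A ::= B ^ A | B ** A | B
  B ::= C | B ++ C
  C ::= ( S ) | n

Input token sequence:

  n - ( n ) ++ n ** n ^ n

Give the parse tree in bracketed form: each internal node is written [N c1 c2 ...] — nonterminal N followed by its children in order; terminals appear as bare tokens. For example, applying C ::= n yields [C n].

[S [S [A [B [C n]]]] - [A [B [B [C ( [S [A [B [C n]]]] )]] ++ [C n]] ** [A [B [C n]] ^ [A [B [C n]]]]]]

S
S - A
A - A
B - A
C - A
n - A
n - B ** A
n - B ++ C ** A
n - C ++ C ** A
n - ( S ) ++ C ** A
n - ( A ) ++ C ** A
n - ( B ) ++ C ** A
n - ( C ) ++ C ** A
n - ( n ) ++ C ** A
n - ( n ) ++ n ** A
n - ( n ) ++ n ** B ^ A
n - ( n ) ++ n ** C ^ A
n - ( n ) ++ n ** n ^ A
n - ( n ) ++ n ** n ^ B
n - ( n ) ++ n ** n ^ C
n - ( n ) ++ n ** n ^ n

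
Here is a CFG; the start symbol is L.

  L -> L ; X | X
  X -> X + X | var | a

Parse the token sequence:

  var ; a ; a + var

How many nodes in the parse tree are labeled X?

[L [L [L [X var]] ; [X a]] ; [X [X a] + [X var]]]

5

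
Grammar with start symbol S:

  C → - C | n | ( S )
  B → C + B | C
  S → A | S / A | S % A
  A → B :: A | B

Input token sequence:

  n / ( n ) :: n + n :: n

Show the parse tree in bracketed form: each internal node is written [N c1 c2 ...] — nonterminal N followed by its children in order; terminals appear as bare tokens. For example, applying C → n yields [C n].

[S [S [A [B [C n]]]] / [A [B [C ( [S [A [B [C n]]]] )]] :: [A [B [C n] + [B [C n]]] :: [A [B [C n]]]]]]

S
S / A
A / A
B / A
C / A
n / A
n / B :: A
n / C :: A
n / ( S ) :: A
n / ( A ) :: A
n / ( B ) :: A
n / ( C ) :: A
n / ( n ) :: A
n / ( n ) :: B :: A
n / ( n ) :: C + B :: A
n / ( n ) :: n + B :: A
n / ( n ) :: n + C :: A
n / ( n ) :: n + n :: A
n / ( n ) :: n + n :: B
n / ( n ) :: n + n :: C
n / ( n ) :: n + n :: n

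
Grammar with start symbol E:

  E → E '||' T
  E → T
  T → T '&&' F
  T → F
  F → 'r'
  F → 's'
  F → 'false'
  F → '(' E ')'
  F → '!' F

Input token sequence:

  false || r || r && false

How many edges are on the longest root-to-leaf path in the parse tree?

5

[E [E [E [T [F false]]] || [T [F r]]] || [T [T [F r]] && [F false]]]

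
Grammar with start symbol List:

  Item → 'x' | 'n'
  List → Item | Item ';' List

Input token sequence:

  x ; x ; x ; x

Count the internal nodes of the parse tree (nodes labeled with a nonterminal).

8

[List [Item x] ; [List [Item x] ; [List [Item x] ; [List [Item x]]]]]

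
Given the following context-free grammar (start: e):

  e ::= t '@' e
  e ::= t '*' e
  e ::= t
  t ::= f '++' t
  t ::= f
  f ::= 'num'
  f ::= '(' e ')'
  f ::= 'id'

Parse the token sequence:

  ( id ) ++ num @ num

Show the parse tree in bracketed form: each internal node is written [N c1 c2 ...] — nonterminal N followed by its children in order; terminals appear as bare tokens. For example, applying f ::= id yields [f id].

e
t @ e
f ++ t @ e
( e ) ++ t @ e
( t ) ++ t @ e
( f ) ++ t @ e
( id ) ++ t @ e
( id ) ++ f @ e
( id ) ++ num @ e
( id ) ++ num @ t
( id ) ++ num @ f
( id ) ++ num @ num

[e [t [f ( [e [t [f id]]] )] ++ [t [f num]]] @ [e [t [f num]]]]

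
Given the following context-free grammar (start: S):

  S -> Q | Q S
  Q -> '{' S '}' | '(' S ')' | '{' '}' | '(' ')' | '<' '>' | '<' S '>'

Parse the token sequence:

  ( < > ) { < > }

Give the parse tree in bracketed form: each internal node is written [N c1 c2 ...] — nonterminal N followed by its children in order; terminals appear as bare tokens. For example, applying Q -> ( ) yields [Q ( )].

S
Q S
( S ) S
( Q ) S
( < > ) S
( < > ) Q
( < > ) { S }
( < > ) { Q }
( < > ) { < > }

[S [Q ( [S [Q < >]] )] [S [Q { [S [Q < >]] }]]]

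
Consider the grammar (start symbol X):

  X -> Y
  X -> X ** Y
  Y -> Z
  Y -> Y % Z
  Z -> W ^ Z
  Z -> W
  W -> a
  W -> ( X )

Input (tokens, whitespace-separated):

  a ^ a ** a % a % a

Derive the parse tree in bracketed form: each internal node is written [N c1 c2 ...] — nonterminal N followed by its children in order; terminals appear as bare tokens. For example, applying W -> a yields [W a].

X
X ** Y
Y ** Y
Z ** Y
W ^ Z ** Y
a ^ Z ** Y
a ^ W ** Y
a ^ a ** Y
a ^ a ** Y % Z
a ^ a ** Y % Z % Z
a ^ a ** Z % Z % Z
a ^ a ** W % Z % Z
a ^ a ** a % Z % Z
a ^ a ** a % W % Z
a ^ a ** a % a % Z
a ^ a ** a % a % W
a ^ a ** a % a % a

[X [X [Y [Z [W a] ^ [Z [W a]]]]] ** [Y [Y [Y [Z [W a]]] % [Z [W a]]] % [Z [W a]]]]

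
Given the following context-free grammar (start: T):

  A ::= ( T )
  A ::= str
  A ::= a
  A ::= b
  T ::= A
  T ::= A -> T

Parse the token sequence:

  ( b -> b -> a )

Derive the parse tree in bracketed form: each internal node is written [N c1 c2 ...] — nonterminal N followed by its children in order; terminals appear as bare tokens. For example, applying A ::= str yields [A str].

[T [A ( [T [A b] -> [T [A b] -> [T [A a]]]] )]]

T
A
( T )
( A -> T )
( b -> T )
( b -> A -> T )
( b -> b -> T )
( b -> b -> A )
( b -> b -> a )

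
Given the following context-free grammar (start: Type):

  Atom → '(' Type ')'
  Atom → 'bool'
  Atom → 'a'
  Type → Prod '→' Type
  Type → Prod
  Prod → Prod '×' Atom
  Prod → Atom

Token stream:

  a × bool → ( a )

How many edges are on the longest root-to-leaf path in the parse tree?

[Type [Prod [Prod [Atom a]] × [Atom bool]] → [Type [Prod [Atom ( [Type [Prod [Atom a]]] )]]]]

7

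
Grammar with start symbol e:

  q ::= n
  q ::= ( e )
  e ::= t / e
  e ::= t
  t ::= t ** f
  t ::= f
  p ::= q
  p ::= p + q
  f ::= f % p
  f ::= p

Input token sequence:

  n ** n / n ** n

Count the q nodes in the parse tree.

[e [t [t [f [p [q n]]]] ** [f [p [q n]]]] / [e [t [t [f [p [q n]]]] ** [f [p [q n]]]]]]

4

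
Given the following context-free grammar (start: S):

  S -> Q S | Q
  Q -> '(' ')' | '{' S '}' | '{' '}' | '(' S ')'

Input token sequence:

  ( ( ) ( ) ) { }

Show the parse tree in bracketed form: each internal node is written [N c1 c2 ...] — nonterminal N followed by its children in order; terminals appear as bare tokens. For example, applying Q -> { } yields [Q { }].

[S [Q ( [S [Q ( )] [S [Q ( )]]] )] [S [Q { }]]]

S
Q S
( S ) S
( Q S ) S
( ( ) S ) S
( ( ) Q ) S
( ( ) ( ) ) S
( ( ) ( ) ) Q
( ( ) ( ) ) { }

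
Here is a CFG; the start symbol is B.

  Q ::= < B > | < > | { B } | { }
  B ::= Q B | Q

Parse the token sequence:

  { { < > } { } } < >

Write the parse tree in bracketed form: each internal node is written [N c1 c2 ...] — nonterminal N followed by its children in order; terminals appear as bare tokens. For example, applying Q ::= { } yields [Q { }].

B
Q B
{ B } B
{ Q B } B
{ { B } B } B
{ { Q } B } B
{ { < > } B } B
{ { < > } Q } B
{ { < > } { } } B
{ { < > } { } } Q
{ { < > } { } } < >

[B [Q { [B [Q { [B [Q < >]] }] [B [Q { }]]] }] [B [Q < >]]]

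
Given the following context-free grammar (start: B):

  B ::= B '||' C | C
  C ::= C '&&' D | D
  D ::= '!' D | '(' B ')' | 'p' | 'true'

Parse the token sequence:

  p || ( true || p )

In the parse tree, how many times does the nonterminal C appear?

4

[B [B [C [D p]]] || [C [D ( [B [B [C [D true]]] || [C [D p]]] )]]]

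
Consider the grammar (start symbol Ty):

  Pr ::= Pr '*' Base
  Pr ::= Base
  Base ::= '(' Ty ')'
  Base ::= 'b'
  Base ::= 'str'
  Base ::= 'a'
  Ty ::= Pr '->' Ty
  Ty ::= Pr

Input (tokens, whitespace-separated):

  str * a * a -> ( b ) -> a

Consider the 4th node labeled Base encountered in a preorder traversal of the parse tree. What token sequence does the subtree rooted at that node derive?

( b )

[Ty [Pr [Pr [Pr [Base str]] * [Base a]] * [Base a]] -> [Ty [Pr [Base ( [Ty [Pr [Base b]]] )]] -> [Ty [Pr [Base a]]]]]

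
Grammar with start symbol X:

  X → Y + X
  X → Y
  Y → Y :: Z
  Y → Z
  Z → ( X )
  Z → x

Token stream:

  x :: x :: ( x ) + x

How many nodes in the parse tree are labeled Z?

5

[X [Y [Y [Y [Z x]] :: [Z x]] :: [Z ( [X [Y [Z x]]] )]] + [X [Y [Z x]]]]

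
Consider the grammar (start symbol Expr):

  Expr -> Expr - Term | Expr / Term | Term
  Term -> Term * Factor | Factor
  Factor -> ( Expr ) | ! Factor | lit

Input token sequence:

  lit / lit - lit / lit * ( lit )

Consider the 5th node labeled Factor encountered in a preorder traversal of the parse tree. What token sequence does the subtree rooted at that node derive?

( lit )

[Expr [Expr [Expr [Expr [Term [Factor lit]]] / [Term [Factor lit]]] - [Term [Factor lit]]] / [Term [Term [Factor lit]] * [Factor ( [Expr [Term [Factor lit]]] )]]]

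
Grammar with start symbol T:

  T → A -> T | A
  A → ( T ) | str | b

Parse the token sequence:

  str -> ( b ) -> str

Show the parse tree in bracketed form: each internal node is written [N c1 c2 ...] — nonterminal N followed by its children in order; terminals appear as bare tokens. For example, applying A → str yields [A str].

[T [A str] -> [T [A ( [T [A b]] )] -> [T [A str]]]]

T
A -> T
str -> T
str -> A -> T
str -> ( T ) -> T
str -> ( A ) -> T
str -> ( b ) -> T
str -> ( b ) -> A
str -> ( b ) -> str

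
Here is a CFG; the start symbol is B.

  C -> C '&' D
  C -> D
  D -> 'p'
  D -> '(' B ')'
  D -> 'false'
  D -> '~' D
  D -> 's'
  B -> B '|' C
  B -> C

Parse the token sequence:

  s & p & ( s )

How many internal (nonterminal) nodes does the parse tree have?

[B [C [C [C [D s]] & [D p]] & [D ( [B [C [D s]]] )]]]

10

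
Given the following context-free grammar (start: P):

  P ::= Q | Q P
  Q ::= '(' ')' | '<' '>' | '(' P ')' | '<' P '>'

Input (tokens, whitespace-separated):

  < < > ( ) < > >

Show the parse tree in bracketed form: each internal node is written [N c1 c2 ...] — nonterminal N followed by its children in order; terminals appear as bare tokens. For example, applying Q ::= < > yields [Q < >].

[P [Q < [P [Q < >] [P [Q ( )] [P [Q < >]]]] >]]

P
Q
< P >
< Q P >
< < > P >
< < > Q P >
< < > ( ) P >
< < > ( ) Q >
< < > ( ) < > >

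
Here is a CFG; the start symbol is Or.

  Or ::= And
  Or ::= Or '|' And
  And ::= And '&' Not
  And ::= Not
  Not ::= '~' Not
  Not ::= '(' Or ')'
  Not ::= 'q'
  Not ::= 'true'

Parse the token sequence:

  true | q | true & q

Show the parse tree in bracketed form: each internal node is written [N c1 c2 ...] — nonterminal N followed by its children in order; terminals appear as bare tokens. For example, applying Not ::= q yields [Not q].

[Or [Or [Or [And [Not true]]] | [And [Not q]]] | [And [And [Not true]] & [Not q]]]

Or
Or | And
Or | And | And
And | And | And
Not | And | And
true | And | And
true | Not | And
true | q | And
true | q | And & Not
true | q | Not & Not
true | q | true & Not
true | q | true & q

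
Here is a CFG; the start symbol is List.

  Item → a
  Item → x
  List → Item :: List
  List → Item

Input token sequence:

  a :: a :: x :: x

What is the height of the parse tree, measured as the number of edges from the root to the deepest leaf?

5

[List [Item a] :: [List [Item a] :: [List [Item x] :: [List [Item x]]]]]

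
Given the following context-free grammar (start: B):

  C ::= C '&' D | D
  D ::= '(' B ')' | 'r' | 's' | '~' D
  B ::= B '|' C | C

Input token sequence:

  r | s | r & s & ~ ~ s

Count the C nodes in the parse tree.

[B [B [B [C [D r]]] | [C [D s]]] | [C [C [C [D r]] & [D s]] & [D ~ [D ~ [D s]]]]]

5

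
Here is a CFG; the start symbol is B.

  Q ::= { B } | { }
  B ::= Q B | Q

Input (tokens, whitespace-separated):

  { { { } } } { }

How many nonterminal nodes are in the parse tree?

8

[B [Q { [B [Q { [B [Q { }]] }]] }] [B [Q { }]]]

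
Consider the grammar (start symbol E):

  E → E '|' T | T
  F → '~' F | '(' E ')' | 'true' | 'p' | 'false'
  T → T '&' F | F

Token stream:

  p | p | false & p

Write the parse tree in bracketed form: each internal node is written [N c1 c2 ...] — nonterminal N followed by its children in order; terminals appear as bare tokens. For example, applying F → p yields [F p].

[E [E [E [T [F p]]] | [T [F p]]] | [T [T [F false]] & [F p]]]

E
E | T
E | T | T
T | T | T
F | T | T
p | T | T
p | F | T
p | p | T
p | p | T & F
p | p | F & F
p | p | false & F
p | p | false & p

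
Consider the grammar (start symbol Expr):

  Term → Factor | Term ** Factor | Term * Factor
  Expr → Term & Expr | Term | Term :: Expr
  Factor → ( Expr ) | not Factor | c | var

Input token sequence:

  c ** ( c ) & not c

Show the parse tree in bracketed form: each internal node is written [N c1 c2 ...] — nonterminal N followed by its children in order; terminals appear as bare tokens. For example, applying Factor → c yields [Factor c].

Expr
Term & Expr
Term ** Factor & Expr
Factor ** Factor & Expr
c ** Factor & Expr
c ** ( Expr ) & Expr
c ** ( Term ) & Expr
c ** ( Factor ) & Expr
c ** ( c ) & Expr
c ** ( c ) & Term
c ** ( c ) & Factor
c ** ( c ) & not Factor
c ** ( c ) & not c

[Expr [Term [Term [Factor c]] ** [Factor ( [Expr [Term [Factor c]]] )]] & [Expr [Term [Factor not [Factor c]]]]]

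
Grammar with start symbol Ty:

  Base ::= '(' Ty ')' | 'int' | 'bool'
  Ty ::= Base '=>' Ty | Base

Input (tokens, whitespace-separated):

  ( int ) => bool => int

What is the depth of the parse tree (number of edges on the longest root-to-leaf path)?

[Ty [Base ( [Ty [Base int]] )] => [Ty [Base bool] => [Ty [Base int]]]]

4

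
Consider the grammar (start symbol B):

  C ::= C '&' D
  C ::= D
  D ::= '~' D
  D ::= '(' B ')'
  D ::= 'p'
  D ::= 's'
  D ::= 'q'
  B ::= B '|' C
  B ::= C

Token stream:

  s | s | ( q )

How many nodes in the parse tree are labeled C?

4

[B [B [B [C [D s]]] | [C [D s]]] | [C [D ( [B [C [D q]]] )]]]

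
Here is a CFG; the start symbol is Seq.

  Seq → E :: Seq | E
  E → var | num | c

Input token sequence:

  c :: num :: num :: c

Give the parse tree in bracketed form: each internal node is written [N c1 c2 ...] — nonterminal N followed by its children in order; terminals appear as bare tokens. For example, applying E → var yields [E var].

Seq
E :: Seq
c :: Seq
c :: E :: Seq
c :: num :: Seq
c :: num :: E :: Seq
c :: num :: num :: Seq
c :: num :: num :: E
c :: num :: num :: c

[Seq [E c] :: [Seq [E num] :: [Seq [E num] :: [Seq [E c]]]]]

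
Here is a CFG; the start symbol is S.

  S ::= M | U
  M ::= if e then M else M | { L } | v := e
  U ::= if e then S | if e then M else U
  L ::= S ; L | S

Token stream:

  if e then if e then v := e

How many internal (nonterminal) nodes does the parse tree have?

6

[S [U if e then [S [U if e then [S [M v := e]]]]]]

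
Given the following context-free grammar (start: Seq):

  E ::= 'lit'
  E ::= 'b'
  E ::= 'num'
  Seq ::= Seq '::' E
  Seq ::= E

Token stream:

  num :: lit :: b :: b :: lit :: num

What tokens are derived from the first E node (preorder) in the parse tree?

num

[Seq [Seq [Seq [Seq [Seq [Seq [E num]] :: [E lit]] :: [E b]] :: [E b]] :: [E lit]] :: [E num]]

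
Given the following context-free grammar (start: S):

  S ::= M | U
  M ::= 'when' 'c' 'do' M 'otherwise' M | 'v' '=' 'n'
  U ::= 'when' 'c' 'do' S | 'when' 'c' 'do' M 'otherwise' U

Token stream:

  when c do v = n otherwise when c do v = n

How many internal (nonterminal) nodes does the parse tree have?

6

[S [U when c do [M v = n] otherwise [U when c do [S [M v = n]]]]]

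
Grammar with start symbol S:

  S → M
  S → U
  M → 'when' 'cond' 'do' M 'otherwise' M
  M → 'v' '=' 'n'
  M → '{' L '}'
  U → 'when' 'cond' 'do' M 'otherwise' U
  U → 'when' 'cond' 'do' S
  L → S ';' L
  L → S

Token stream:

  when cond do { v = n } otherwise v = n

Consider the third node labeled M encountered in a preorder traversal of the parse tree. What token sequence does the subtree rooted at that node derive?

[S [M when cond do [M { [L [S [M v = n]]] }] otherwise [M v = n]]]

v = n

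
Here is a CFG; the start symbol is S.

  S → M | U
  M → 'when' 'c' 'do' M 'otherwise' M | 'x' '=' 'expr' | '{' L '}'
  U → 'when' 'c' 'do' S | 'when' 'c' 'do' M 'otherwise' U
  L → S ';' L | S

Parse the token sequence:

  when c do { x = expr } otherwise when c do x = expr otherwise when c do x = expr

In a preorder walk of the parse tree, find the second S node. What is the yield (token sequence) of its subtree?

[S [U when c do [M { [L [S [M x = expr]]] }] otherwise [U when c do [M x = expr] otherwise [U when c do [S [M x = expr]]]]]]

x = expr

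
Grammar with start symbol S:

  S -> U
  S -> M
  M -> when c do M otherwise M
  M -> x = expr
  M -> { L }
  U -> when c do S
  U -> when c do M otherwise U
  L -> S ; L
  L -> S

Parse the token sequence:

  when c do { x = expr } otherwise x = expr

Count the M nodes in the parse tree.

4

[S [M when c do [M { [L [S [M x = expr]]] }] otherwise [M x = expr]]]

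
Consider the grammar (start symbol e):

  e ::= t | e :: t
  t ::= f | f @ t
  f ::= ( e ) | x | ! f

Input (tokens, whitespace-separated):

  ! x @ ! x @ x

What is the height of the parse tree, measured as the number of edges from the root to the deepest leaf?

5

[e [t [f ! [f x]] @ [t [f ! [f x]] @ [t [f x]]]]]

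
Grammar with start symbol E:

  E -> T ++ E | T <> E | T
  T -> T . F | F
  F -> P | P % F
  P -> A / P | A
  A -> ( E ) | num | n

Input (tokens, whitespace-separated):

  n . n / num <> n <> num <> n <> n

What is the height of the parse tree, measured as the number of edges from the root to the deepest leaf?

9

[E [T [T [F [P [A n]]]] . [F [P [A n] / [P [A num]]]]] <> [E [T [F [P [A n]]]] <> [E [T [F [P [A num]]]] <> [E [T [F [P [A n]]]] <> [E [T [F [P [A n]]]]]]]]]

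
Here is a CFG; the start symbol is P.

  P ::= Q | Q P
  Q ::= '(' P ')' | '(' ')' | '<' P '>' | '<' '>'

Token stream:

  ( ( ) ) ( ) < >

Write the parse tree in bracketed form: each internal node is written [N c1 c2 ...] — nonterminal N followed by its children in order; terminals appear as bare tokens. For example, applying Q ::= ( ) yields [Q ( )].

P
Q P
( P ) P
( Q ) P
( ( ) ) P
( ( ) ) Q P
( ( ) ) ( ) P
( ( ) ) ( ) Q
( ( ) ) ( ) < >

[P [Q ( [P [Q ( )]] )] [P [Q ( )] [P [Q < >]]]]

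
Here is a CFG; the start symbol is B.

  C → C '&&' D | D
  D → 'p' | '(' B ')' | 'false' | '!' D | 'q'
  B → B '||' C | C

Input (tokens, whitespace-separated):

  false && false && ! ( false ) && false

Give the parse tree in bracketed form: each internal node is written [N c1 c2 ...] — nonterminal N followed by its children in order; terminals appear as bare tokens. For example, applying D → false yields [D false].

[B [C [C [C [C [D false]] && [D false]] && [D ! [D ( [B [C [D false]]] )]]] && [D false]]]

B
C
C && D
C && D && D
C && D && D && D
D && D && D && D
false && D && D && D
false && false && D && D
false && false && ! D && D
false && false && ! ( B ) && D
false && false && ! ( C ) && D
false && false && ! ( D ) && D
false && false && ! ( false ) && D
false && false && ! ( false ) && false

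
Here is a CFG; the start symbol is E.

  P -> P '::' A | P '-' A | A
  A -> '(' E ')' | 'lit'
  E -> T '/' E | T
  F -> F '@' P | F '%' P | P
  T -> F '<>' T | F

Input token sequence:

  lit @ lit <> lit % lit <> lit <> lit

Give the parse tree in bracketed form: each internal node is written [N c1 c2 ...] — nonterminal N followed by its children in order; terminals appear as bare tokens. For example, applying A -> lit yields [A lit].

E
T
F <> T
F @ P <> T
P @ P <> T
A @ P <> T
lit @ P <> T
lit @ A <> T
lit @ lit <> T
lit @ lit <> F <> T
lit @ lit <> F % P <> T
lit @ lit <> P % P <> T
lit @ lit <> A % P <> T
lit @ lit <> lit % P <> T
lit @ lit <> lit % A <> T
lit @ lit <> lit % lit <> T
lit @ lit <> lit % lit <> F <> T
lit @ lit <> lit % lit <> P <> T
lit @ lit <> lit % lit <> A <> T
lit @ lit <> lit % lit <> lit <> T
lit @ lit <> lit % lit <> lit <> F
lit @ lit <> lit % lit <> lit <> P
lit @ lit <> lit % lit <> lit <> A
lit @ lit <> lit % lit <> lit <> lit

[E [T [F [F [P [A lit]]] @ [P [A lit]]] <> [T [F [F [P [A lit]]] % [P [A lit]]] <> [T [F [P [A lit]]] <> [T [F [P [A lit]]]]]]]]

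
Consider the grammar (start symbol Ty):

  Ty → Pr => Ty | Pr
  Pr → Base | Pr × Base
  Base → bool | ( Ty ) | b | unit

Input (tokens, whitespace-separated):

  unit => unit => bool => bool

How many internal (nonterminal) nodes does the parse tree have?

[Ty [Pr [Base unit]] => [Ty [Pr [Base unit]] => [Ty [Pr [Base bool]] => [Ty [Pr [Base bool]]]]]]

12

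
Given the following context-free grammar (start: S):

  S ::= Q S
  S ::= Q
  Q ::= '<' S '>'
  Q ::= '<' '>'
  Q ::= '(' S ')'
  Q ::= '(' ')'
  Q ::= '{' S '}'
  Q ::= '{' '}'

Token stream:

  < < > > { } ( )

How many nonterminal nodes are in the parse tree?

8

[S [Q < [S [Q < >]] >] [S [Q { }] [S [Q ( )]]]]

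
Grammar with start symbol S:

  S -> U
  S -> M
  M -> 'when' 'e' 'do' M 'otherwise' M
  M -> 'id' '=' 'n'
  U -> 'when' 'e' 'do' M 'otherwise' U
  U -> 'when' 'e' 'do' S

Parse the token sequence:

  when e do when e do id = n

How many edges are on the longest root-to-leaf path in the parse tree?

6

[S [U when e do [S [U when e do [S [M id = n]]]]]]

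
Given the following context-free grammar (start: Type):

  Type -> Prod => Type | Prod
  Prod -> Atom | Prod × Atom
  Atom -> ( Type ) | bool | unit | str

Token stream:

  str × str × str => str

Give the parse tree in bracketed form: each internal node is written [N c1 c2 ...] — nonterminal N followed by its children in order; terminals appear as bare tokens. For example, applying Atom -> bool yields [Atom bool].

[Type [Prod [Prod [Prod [Atom str]] × [Atom str]] × [Atom str]] => [Type [Prod [Atom str]]]]

Type
Prod => Type
Prod × Atom => Type
Prod × Atom × Atom => Type
Atom × Atom × Atom => Type
str × Atom × Atom => Type
str × str × Atom => Type
str × str × str => Type
str × str × str => Prod
str × str × str => Atom
str × str × str => str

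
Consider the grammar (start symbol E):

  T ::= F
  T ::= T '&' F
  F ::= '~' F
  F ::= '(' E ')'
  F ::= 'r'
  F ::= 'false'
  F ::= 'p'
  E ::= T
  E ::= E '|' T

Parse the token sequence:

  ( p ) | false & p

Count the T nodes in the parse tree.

4

[E [E [T [F ( [E [T [F p]]] )]]] | [T [T [F false]] & [F p]]]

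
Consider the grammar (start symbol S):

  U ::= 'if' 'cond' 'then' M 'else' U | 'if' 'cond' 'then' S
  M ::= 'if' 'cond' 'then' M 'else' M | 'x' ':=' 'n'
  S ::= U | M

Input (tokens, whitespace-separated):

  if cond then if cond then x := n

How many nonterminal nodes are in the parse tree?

[S [U if cond then [S [U if cond then [S [M x := n]]]]]]

6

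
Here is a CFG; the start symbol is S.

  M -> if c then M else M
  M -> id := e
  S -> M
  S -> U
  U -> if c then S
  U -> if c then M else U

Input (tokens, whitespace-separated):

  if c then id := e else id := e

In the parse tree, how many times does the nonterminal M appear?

[S [M if c then [M id := e] else [M id := e]]]

3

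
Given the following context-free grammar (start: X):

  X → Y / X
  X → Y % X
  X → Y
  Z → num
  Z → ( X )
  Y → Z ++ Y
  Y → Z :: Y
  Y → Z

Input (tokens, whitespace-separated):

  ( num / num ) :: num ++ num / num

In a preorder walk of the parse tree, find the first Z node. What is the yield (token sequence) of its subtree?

[X [Y [Z ( [X [Y [Z num]] / [X [Y [Z num]]]] )] :: [Y [Z num] ++ [Y [Z num]]]] / [X [Y [Z num]]]]

( num / num )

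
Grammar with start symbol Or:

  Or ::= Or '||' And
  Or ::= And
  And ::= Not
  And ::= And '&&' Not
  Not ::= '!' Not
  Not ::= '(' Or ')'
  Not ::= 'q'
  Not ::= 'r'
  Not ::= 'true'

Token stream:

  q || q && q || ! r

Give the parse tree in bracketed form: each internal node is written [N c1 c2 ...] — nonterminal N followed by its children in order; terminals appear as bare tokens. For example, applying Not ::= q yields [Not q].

Or
Or || And
Or || And || And
And || And || And
Not || And || And
q || And || And
q || And && Not || And
q || Not && Not || And
q || q && Not || And
q || q && q || And
q || q && q || Not
q || q && q || ! Not
q || q && q || ! r

[Or [Or [Or [And [Not q]]] || [And [And [Not q]] && [Not q]]] || [And [Not ! [Not r]]]]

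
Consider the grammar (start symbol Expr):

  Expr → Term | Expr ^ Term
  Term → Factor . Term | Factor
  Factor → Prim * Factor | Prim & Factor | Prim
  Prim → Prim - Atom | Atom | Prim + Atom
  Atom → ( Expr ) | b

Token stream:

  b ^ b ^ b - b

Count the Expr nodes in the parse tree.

3

[Expr [Expr [Expr [Term [Factor [Prim [Atom b]]]]] ^ [Term [Factor [Prim [Atom b]]]]] ^ [Term [Factor [Prim [Prim [Atom b]] - [Atom b]]]]]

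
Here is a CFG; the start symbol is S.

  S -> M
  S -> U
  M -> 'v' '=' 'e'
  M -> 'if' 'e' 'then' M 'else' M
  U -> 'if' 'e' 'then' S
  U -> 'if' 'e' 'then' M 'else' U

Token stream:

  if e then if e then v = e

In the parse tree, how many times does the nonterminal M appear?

1

[S [U if e then [S [U if e then [S [M v = e]]]]]]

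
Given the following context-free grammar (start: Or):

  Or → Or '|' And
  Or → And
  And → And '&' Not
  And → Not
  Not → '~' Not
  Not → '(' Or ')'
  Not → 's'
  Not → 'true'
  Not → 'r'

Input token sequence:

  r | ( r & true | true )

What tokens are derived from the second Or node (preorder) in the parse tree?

[Or [Or [And [Not r]]] | [And [Not ( [Or [Or [And [And [Not r]] & [Not true]]] | [And [Not true]]] )]]]

r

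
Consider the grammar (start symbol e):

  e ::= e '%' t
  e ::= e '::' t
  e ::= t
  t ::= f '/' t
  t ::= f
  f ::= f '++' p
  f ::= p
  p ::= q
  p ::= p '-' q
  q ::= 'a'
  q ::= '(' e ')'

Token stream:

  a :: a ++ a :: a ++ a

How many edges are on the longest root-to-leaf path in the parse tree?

[e [e [e [t [f [p [q a]]]]] :: [t [f [f [p [q a]]] ++ [p [q a]]]]] :: [t [f [f [p [q a]]] ++ [p [q a]]]]]

7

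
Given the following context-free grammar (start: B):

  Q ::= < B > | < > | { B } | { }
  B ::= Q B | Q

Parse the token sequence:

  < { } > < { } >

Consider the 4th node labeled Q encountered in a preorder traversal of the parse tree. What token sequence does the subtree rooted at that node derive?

[B [Q < [B [Q { }]] >] [B [Q < [B [Q { }]] >]]]

{ }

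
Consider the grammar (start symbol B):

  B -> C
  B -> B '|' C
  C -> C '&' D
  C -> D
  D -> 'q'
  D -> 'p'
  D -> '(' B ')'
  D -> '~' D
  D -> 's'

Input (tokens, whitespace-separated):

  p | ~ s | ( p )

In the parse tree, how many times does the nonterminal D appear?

[B [B [B [C [D p]]] | [C [D ~ [D s]]]] | [C [D ( [B [C [D p]]] )]]]

5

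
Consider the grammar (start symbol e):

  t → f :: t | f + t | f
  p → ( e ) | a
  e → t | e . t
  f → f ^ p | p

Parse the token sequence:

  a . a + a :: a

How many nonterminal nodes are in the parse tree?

[e [e [t [f [p a]]]] . [t [f [p a]] + [t [f [p a]] :: [t [f [p a]]]]]]

14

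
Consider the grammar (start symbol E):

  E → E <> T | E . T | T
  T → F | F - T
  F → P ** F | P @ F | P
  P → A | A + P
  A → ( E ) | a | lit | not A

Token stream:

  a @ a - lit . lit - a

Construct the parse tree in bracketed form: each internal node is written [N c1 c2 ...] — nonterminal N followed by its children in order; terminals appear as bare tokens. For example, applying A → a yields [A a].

[E [E [T [F [P [A a]] @ [F [P [A a]]]] - [T [F [P [A lit]]]]]] . [T [F [P [A lit]]] - [T [F [P [A a]]]]]]

E
E . T
T . T
F - T . T
P @ F - T . T
A @ F - T . T
a @ F - T . T
a @ P - T . T
a @ A - T . T
a @ a - T . T
a @ a - F . T
a @ a - P . T
a @ a - A . T
a @ a - lit . T
a @ a - lit . F - T
a @ a - lit . P - T
a @ a - lit . A - T
a @ a - lit . lit - T
a @ a - lit . lit - F
a @ a - lit . lit - P
a @ a - lit . lit - A
a @ a - lit . lit - a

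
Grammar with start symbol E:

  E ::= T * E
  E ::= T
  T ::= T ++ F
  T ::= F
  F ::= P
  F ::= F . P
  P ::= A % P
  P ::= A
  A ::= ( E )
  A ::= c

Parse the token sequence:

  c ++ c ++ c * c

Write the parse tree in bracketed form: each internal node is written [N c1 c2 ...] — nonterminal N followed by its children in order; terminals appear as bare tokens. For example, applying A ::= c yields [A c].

E
T * E
T ++ F * E
T ++ F ++ F * E
F ++ F ++ F * E
P ++ F ++ F * E
A ++ F ++ F * E
c ++ F ++ F * E
c ++ P ++ F * E
c ++ A ++ F * E
c ++ c ++ F * E
c ++ c ++ P * E
c ++ c ++ A * E
c ++ c ++ c * E
c ++ c ++ c * T
c ++ c ++ c * F
c ++ c ++ c * P
c ++ c ++ c * A
c ++ c ++ c * c

[E [T [T [T [F [P [A c]]]] ++ [F [P [A c]]]] ++ [F [P [A c]]]] * [E [T [F [P [A c]]]]]]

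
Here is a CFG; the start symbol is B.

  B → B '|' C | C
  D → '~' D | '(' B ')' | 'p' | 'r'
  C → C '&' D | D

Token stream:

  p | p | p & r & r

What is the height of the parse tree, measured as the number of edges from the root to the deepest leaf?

[B [B [B [C [D p]]] | [C [D p]]] | [C [C [C [D p]] & [D r]] & [D r]]]

5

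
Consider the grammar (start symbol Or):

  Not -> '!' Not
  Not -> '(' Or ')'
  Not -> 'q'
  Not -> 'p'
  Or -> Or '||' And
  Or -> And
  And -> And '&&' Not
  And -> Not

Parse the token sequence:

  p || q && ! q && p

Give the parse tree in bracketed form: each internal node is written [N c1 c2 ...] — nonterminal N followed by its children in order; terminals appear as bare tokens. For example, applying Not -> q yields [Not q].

Or
Or || And
And || And
Not || And
p || And
p || And && Not
p || And && Not && Not
p || Not && Not && Not
p || q && Not && Not
p || q && ! Not && Not
p || q && ! q && Not
p || q && ! q && p

[Or [Or [And [Not p]]] || [And [And [And [Not q]] && [Not ! [Not q]]] && [Not p]]]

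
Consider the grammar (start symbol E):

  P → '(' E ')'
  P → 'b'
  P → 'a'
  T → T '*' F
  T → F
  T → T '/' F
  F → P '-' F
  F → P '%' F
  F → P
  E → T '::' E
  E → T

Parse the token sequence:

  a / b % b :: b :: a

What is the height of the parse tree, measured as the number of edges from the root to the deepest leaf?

6

[E [T [T [F [P a]]] / [F [P b] % [F [P b]]]] :: [E [T [F [P b]]] :: [E [T [F [P a]]]]]]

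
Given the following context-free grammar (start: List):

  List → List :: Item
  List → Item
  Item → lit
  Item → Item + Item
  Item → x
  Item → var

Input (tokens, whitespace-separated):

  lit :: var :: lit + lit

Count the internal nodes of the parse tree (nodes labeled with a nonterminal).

[List [List [List [Item lit]] :: [Item var]] :: [Item [Item lit] + [Item lit]]]

8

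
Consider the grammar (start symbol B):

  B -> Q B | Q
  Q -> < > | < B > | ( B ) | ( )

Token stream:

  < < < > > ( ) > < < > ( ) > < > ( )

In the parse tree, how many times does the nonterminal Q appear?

9

[B [Q < [B [Q < [B [Q < >]] >] [B [Q ( )]]] >] [B [Q < [B [Q < >] [B [Q ( )]]] >] [B [Q < >] [B [Q ( )]]]]]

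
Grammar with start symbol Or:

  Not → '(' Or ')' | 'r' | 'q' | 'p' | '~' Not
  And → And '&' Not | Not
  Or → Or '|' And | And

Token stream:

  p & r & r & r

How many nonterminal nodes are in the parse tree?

9

[Or [And [And [And [And [Not p]] & [Not r]] & [Not r]] & [Not r]]]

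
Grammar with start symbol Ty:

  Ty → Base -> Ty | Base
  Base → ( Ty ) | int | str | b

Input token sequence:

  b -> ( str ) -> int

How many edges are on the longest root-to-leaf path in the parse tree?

5

[Ty [Base b] -> [Ty [Base ( [Ty [Base str]] )] -> [Ty [Base int]]]]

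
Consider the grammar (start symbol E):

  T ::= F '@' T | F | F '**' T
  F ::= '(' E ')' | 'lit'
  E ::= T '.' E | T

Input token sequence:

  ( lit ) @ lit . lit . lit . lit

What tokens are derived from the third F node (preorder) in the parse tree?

lit

[E [T [F ( [E [T [F lit]]] )] @ [T [F lit]]] . [E [T [F lit]] . [E [T [F lit]] . [E [T [F lit]]]]]]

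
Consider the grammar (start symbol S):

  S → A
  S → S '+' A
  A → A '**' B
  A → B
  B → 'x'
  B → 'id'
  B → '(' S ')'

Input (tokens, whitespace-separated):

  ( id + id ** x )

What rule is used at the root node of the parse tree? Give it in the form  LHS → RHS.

S → A

[S [A [B ( [S [S [A [B id]]] + [A [A [B id]] ** [B x]]] )]]]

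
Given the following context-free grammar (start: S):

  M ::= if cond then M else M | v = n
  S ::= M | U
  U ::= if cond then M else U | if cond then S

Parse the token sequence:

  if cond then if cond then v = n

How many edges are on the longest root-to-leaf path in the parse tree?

[S [U if cond then [S [U if cond then [S [M v = n]]]]]]

6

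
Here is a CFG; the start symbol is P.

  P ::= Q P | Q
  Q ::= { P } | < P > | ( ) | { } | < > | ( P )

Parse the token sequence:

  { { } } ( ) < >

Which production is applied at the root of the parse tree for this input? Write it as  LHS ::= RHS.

[P [Q { [P [Q { }]] }] [P [Q ( )] [P [Q < >]]]]

P ::= Q P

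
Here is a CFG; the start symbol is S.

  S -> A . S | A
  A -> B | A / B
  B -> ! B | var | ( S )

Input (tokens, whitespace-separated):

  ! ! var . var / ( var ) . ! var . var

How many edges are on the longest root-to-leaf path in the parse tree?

[S [A [B ! [B ! [B var]]]] . [S [A [A [B var]] / [B ( [S [A [B var]]] )]] . [S [A [B ! [B var]]] . [S [A [B var]]]]]]

7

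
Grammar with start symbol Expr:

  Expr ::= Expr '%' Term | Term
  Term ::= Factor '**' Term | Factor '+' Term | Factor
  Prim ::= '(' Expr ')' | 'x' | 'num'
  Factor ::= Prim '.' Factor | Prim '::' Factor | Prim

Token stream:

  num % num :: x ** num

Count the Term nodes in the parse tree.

[Expr [Expr [Term [Factor [Prim num]]]] % [Term [Factor [Prim num] :: [Factor [Prim x]]] ** [Term [Factor [Prim num]]]]]

3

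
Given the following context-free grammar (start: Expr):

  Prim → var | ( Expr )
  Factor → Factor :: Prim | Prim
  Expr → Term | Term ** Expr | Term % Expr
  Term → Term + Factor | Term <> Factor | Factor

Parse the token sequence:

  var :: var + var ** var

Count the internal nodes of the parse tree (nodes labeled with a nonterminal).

13

[Expr [Term [Term [Factor [Factor [Prim var]] :: [Prim var]]] + [Factor [Prim var]]] ** [Expr [Term [Factor [Prim var]]]]]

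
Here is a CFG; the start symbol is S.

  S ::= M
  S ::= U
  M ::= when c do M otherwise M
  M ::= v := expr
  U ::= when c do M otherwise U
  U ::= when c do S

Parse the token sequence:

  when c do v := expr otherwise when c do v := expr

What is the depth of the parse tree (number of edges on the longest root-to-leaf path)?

[S [U when c do [M v := expr] otherwise [U when c do [S [M v := expr]]]]]

5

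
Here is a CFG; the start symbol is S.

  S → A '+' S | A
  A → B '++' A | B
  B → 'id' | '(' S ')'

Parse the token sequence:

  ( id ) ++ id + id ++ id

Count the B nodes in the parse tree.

5

[S [A [B ( [S [A [B id]]] )] ++ [A [B id]]] + [S [A [B id] ++ [A [B id]]]]]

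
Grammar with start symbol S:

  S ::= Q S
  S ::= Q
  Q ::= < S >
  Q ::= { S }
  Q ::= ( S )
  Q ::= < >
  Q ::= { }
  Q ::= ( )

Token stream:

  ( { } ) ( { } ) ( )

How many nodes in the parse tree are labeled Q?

5

[S [Q ( [S [Q { }]] )] [S [Q ( [S [Q { }]] )] [S [Q ( )]]]]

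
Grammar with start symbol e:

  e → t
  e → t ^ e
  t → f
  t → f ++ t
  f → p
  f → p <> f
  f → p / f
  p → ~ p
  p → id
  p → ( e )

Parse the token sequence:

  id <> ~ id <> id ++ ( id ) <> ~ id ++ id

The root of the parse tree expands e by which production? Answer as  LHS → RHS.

[e [t [f [p id] <> [f [p ~ [p id]] <> [f [p id]]]] ++ [t [f [p ( [e [t [f [p id]]]] )] <> [f [p ~ [p id]]]] ++ [t [f [p id]]]]]]

e → t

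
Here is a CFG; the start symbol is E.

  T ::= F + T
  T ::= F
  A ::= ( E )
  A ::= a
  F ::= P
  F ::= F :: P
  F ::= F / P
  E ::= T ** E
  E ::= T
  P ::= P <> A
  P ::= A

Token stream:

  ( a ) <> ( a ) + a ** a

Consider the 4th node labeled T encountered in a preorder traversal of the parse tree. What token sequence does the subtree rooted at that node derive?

[E [T [F [P [P [A ( [E [T [F [P [A a]]]]] )]] <> [A ( [E [T [F [P [A a]]]]] )]]] + [T [F [P [A a]]]]] ** [E [T [F [P [A a]]]]]]

a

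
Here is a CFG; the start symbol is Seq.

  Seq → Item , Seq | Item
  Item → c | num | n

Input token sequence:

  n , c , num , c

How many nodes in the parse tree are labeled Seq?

4

[Seq [Item n] , [Seq [Item c] , [Seq [Item num] , [Seq [Item c]]]]]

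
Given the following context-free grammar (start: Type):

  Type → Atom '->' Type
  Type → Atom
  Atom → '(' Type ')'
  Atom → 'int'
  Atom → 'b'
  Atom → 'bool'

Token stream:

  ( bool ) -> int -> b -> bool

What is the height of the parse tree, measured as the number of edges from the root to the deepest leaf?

[Type [Atom ( [Type [Atom bool]] )] -> [Type [Atom int] -> [Type [Atom b] -> [Type [Atom bool]]]]]

5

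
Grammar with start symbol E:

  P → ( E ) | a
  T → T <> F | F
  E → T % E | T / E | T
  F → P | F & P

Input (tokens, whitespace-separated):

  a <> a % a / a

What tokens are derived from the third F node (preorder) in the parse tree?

a

[E [T [T [F [P a]]] <> [F [P a]]] % [E [T [F [P a]]] / [E [T [F [P a]]]]]]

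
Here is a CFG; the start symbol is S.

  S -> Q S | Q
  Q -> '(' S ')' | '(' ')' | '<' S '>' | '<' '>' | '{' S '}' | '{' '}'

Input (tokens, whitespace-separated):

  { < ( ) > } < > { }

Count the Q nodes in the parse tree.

[S [Q { [S [Q < [S [Q ( )]] >]] }] [S [Q < >] [S [Q { }]]]]

5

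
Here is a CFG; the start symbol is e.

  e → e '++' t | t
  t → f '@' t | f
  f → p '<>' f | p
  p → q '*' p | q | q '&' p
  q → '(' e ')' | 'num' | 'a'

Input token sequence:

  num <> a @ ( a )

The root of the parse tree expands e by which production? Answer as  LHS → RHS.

e → t

[e [t [f [p [q num]] <> [f [p [q a]]]] @ [t [f [p [q ( [e [t [f [p [q a]]]]] )]]]]]]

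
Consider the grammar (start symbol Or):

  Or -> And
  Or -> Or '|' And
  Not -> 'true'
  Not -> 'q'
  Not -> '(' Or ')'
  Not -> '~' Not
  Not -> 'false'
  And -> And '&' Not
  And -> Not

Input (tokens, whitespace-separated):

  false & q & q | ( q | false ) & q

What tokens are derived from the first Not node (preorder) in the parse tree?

false

[Or [Or [And [And [And [Not false]] & [Not q]] & [Not q]]] | [And [And [Not ( [Or [Or [And [Not q]]] | [And [Not false]]] )]] & [Not q]]]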